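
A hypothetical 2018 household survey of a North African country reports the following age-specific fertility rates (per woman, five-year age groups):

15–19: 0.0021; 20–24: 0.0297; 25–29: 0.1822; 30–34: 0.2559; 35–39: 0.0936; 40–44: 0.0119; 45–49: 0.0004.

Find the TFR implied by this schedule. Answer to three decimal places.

Sum of ASFRs = 0.0021 + 0.0297 + 0.1822 + 0.2559 + 0.0936 + 0.0119 + 0.0004 = 0.5758
TFR = 5 × 0.5758 = 2.879

2.879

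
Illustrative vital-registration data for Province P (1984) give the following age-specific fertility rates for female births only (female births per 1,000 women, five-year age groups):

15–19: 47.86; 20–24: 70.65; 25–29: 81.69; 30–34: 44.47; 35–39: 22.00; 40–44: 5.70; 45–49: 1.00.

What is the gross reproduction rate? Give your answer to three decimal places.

Sum of female ASFRs = 47.86 + 70.65 + 81.69 + 44.47 + 22.00 + 5.70 + 1.00 = 273.37
GRR = 5 × 273.37 / 1000 = 1.36685

1.367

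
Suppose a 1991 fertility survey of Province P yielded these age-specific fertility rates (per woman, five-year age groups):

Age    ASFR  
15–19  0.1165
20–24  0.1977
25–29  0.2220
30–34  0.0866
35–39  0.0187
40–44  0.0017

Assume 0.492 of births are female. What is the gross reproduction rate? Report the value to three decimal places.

Proportion female at birth = 0.492.
Sum of ASFRs = 0.1165 + 0.1977 + 0.2220 + 0.0866 + 0.0187 + 0.0017 = 0.6432
TFR = 5 × 0.6432 = 3.216
GRR = 0.492 × 3.216 = 1.58227

1.582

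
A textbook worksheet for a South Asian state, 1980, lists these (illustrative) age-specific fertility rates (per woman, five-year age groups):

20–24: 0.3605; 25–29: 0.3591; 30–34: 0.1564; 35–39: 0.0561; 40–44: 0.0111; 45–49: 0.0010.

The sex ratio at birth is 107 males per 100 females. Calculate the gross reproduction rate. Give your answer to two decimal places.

2.28

Proportion female at birth = 100 / (100 + 107) = 0.48309.
Sum of ASFRs = 0.3605 + 0.3591 + 0.1564 + 0.0561 + 0.0111 + 0.0010 = 0.9442
TFR = 5 × 0.9442 = 4.721
GRR = 0.48309 × 4.721 = 2.28067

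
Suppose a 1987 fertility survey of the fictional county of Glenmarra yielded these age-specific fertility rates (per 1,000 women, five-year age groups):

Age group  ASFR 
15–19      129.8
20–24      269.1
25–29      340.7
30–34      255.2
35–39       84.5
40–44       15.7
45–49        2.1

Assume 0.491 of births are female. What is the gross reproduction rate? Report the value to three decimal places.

2.693

Proportion female at birth = 0.491.
Sum of ASFRs = 129.8 + 269.1 + 340.7 + 255.2 + 84.5 + 15.7 + 2.1 = 1097.1
TFR = 5 × 1097.1 / 1000 = 5.4855
GRR = 0.491 × 5.4855 = 2.69338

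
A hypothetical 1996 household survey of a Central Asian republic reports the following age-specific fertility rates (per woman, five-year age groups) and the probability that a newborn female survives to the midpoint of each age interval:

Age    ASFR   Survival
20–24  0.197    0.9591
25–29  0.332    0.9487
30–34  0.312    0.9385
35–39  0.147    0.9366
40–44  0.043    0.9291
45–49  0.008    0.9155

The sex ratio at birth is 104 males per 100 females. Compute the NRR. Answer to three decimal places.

2.406

Proportion female at birth = 100 / (100 + 104) = 0.49020.
Each age group contributes 5 × ASFR × survival:
  20–24: 5 × 0.197 × 0.9591 = 0.94471
  25–29: 5 × 0.332 × 0.9487 = 1.57484
  30–34: 5 × 0.312 × 0.9385 = 1.46406
  35–39: 5 × 0.147 × 0.9366 = 0.68840
  40–44: 5 × 0.043 × 0.9291 = 0.19976
  45–49: 5 × 0.008 × 0.9155 = 0.03662
Sum = 4.90839
NRR = 0.49020 × 4.90839 = 2.40609
With NRR above 1 the population is above replacement fertility.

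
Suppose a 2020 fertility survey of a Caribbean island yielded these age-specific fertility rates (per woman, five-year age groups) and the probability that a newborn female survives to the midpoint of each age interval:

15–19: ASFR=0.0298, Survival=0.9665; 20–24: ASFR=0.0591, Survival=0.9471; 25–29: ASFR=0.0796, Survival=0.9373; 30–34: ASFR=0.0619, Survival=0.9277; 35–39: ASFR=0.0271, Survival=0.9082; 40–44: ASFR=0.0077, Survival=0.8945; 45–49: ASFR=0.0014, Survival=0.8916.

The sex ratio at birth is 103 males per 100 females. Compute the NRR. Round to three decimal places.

0.615

Proportion female at birth = 100 / (100 + 103) = 0.49261.
Each age group contributes 5 × ASFR × survival:
  15–19: 5 × 0.0298 × 0.9665 = 0.14401
  20–24: 5 × 0.0591 × 0.9471 = 0.27987
  25–29: 5 × 0.0796 × 0.9373 = 0.37305
  30–34: 5 × 0.0619 × 0.9277 = 0.28712
  35–39: 5 × 0.0271 × 0.9082 = 0.12306
  40–44: 5 × 0.0077 × 0.8945 = 0.03444
  45–49: 5 × 0.0014 × 0.8916 = 0.00624
Sum = 1.24779
NRR = 0.49261 × 1.24779 = 0.61467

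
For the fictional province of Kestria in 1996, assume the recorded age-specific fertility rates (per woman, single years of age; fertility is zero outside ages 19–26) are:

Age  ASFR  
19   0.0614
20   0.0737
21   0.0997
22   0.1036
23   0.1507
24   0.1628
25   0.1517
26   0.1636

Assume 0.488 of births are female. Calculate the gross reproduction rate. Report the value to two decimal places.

0.47

Proportion female at birth = 0.488.
Sum of ASFRs = 0.0614 + 0.0737 + 0.0997 + 0.1036 + 0.1507 + 0.1628 + 0.1517 + 0.1636 = 0.9672
TFR = 0.9672
GRR = 0.488 × 0.9672 = 0.47199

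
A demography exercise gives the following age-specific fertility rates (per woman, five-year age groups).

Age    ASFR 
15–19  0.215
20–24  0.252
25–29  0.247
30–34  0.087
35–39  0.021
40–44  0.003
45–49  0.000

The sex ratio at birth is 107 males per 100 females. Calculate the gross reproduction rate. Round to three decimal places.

1.993

Proportion female at birth = 100 / (100 + 107) = 0.48309.
Sum of ASFRs = 0.215 + 0.252 + 0.247 + 0.087 + 0.021 + 0.003 + 0.000 = 0.825
TFR = 5 × 0.825 = 4.125
GRR = 0.48309 × 4.125 = 1.99275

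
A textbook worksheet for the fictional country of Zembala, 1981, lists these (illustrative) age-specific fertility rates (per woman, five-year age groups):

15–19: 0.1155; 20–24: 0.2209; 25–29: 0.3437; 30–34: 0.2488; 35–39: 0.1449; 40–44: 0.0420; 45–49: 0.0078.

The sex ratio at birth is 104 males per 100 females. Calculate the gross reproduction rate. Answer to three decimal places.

2.754

Proportion female at birth = 100 / (100 + 104) = 0.49020.
Sum of ASFRs = 0.1155 + 0.2209 + 0.3437 + 0.2488 + 0.1449 + 0.0420 + 0.0078 = 1.1236
TFR = 5 × 1.1236 = 5.618
GRR = 0.49020 × 5.618 = 2.75394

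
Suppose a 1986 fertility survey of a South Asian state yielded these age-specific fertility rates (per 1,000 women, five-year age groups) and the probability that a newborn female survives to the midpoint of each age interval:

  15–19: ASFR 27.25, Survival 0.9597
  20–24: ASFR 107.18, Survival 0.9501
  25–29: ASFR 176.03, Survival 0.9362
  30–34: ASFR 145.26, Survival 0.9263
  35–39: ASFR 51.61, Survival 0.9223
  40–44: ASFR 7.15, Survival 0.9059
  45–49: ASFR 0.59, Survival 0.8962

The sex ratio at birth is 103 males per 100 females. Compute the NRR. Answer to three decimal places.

Proportion female at birth = 100 / (100 + 103) = 0.49261.
Each age group contributes 5 × ASFR × survival:
  15–19: 5 × 27.25/1000 × 0.9597 = 0.13076
  20–24: 5 × 107.18/1000 × 0.9501 = 0.50916
  25–29: 5 × 176.03/1000 × 0.9362 = 0.82400
  30–34: 5 × 145.26/1000 × 0.9263 = 0.67277
  35–39: 5 × 51.61/1000 × 0.9223 = 0.23800
  40–44: 5 × 7.15/1000 × 0.9059 = 0.03239
  45–49: 5 × 0.59/1000 × 0.8962 = 0.00264
Sum = 2.40972
NRR = 0.49261 × 2.40972 = 1.18705
With NRR above 1 the population is above replacement fertility.

1.187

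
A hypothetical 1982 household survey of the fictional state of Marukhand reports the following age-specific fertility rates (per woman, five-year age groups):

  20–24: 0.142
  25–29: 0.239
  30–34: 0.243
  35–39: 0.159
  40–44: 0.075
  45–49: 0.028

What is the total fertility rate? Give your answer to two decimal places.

Sum of ASFRs = 0.142 + 0.239 + 0.243 + 0.159 + 0.075 + 0.028 = 0.886
TFR = 5 × 0.886 = 4.43

4.43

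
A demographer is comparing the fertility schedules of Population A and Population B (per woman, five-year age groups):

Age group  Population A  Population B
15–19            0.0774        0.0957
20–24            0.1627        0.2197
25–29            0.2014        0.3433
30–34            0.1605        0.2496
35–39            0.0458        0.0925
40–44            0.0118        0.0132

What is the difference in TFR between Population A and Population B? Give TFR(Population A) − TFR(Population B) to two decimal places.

-1.77

Population A:
  Sum of ASFRs = 0.0774 + 0.1627 + 0.2014 + 0.1605 + 0.0458 + 0.0118 = 0.6596
  TFR = 5 × 0.6596 = 3.298
Population B:
  Sum of ASFRs = 0.0957 + 0.2197 + 0.3433 + 0.2496 + 0.0925 + 0.0132 = 1.0140
  TFR = 5 × 1.0140 = 5.07
Difference = 3.298 − 5.07 = -1.772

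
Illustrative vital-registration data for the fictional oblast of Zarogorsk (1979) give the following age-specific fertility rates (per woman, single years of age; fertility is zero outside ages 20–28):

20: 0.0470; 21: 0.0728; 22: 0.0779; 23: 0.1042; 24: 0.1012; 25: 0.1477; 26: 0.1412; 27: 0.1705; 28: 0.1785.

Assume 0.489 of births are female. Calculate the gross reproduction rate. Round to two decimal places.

0.51

Proportion female at birth = 0.489.
Sum of ASFRs = 0.0470 + 0.0728 + 0.0779 + 0.1042 + 0.1012 + 0.1477 + 0.1412 + 0.1705 + 0.1785 = 1.0410
TFR = 1.041
GRR = 0.489 × 1.041 = 0.50905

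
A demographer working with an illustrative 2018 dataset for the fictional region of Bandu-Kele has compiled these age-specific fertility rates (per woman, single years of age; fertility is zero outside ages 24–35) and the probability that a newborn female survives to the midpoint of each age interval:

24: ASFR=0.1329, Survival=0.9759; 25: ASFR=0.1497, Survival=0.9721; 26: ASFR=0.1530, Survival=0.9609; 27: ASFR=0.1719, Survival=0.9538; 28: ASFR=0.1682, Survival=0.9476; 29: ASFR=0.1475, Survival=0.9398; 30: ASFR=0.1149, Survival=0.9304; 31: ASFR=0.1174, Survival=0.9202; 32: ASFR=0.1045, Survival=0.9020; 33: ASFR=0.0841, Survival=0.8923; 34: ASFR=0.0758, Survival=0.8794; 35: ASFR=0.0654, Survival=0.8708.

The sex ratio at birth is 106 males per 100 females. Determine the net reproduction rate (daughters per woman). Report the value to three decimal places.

Proportion female at birth = 100 / (100 + 106) = 0.48544.
Survival-weighted fertility by age (1·fₓ·Sₓ):
  24: 1 × 0.1329 × 0.9759 = 0.12970
  25: 1 × 0.1497 × 0.9721 = 0.14552
  26: 1 × 0.1530 × 0.9609 = 0.14702
  27: 1 × 0.1719 × 0.9538 = 0.16396
  28: 1 × 0.1682 × 0.9476 = 0.15939
  29: 1 × 0.1475 × 0.9398 = 0.13862
  30: 1 × 0.1149 × 0.9304 = 0.10690
  31: 1 × 0.1174 × 0.9202 = 0.10803
  32: 1 × 0.1045 × 0.9020 = 0.09426
  33: 1 × 0.0841 × 0.8923 = 0.07504
  34: 1 × 0.0758 × 0.8794 = 0.06666
  35: 1 × 0.0654 × 0.8708 = 0.05695
Sum = 1.39205
NRR = 0.48544 × 1.39205 = 0.67576

0.676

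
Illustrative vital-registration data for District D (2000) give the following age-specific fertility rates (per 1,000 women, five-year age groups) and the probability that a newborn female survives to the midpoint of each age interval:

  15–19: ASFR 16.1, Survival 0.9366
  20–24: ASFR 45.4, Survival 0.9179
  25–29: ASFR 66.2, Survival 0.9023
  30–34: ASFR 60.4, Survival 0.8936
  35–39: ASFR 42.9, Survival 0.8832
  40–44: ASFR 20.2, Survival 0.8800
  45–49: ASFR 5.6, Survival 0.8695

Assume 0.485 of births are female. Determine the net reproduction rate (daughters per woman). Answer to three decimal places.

Proportion female at birth = 0.485.
Weighting each age-specific rate by interval width and survival:
  15–19: 5 × 16.1/1000 × 0.9366 = 0.07540
  20–24: 5 × 45.4/1000 × 0.9179 = 0.20836
  25–29: 5 × 66.2/1000 × 0.9023 = 0.29866
  30–34: 5 × 60.4/1000 × 0.8936 = 0.26987
  35–39: 5 × 42.9/1000 × 0.8832 = 0.18945
  40–44: 5 × 20.2/1000 × 0.8800 = 0.08888
  45–49: 5 × 5.6/1000 × 0.8695 = 0.02435
Sum = 1.15497
NRR = 0.485 × 1.15497 = 0.56016

0.560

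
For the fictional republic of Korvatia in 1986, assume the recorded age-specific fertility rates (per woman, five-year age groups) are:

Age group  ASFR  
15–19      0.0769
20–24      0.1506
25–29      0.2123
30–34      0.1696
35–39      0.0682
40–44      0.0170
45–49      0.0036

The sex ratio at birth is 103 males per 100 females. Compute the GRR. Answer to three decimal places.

Proportion female at birth = 100 / (100 + 103) = 0.49261.
Sum of ASFRs = 0.0769 + 0.1506 + 0.2123 + 0.1696 + 0.0682 + 0.0170 + 0.0036 = 0.6982
TFR = 5 × 0.6982 = 3.491
GRR = 0.49261 × 3.491 = 1.71970

1.720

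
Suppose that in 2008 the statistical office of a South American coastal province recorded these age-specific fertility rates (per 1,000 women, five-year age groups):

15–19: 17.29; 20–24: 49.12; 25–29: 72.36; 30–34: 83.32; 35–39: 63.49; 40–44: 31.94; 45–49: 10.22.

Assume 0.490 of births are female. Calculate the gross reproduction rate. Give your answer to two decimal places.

Proportion female at birth = 0.490.
Sum of ASFRs = 17.29 + 49.12 + 72.36 + 83.32 + 63.49 + 31.94 + 10.22 = 327.74
TFR = 5 × 327.74 / 1000 = 1.6387
GRR = 0.490 × 1.6387 = 0.80296

0.80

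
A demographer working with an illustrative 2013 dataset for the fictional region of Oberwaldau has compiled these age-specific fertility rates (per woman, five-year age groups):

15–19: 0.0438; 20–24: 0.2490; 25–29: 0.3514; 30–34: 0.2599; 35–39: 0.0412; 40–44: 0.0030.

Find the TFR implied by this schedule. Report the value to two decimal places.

Sum of ASFRs = 0.0438 + 0.2490 + 0.3514 + 0.2599 + 0.0412 + 0.0030 = 0.9483
TFR = 5 × 0.9483 = 4.7415

4.74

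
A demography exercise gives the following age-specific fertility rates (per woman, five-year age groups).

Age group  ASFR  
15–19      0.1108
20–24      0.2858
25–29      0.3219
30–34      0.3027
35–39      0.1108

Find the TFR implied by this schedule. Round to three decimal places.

5.660

Sum of ASFRs = 0.1108 + 0.2858 + 0.3219 + 0.3027 + 0.1108 = 1.1320
TFR = 5 × 1.1320 = 5.66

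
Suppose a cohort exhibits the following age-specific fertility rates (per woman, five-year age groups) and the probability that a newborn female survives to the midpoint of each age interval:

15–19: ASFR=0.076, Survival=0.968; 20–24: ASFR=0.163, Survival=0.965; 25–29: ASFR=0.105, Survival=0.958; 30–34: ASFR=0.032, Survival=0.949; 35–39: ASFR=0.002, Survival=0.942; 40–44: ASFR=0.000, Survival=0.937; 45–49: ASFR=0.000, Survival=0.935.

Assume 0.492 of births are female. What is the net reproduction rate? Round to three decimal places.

0.895

Proportion female at birth = 0.492.
Weighting each age-specific rate by interval width and survival:
  15–19: 5 × 0.076 × 0.968 = 0.36784
  20–24: 5 × 0.163 × 0.965 = 0.78648
  25–29: 5 × 0.105 × 0.958 = 0.50295
  30–34: 5 × 0.032 × 0.949 = 0.15184
  35–39: 5 × 0.002 × 0.942 = 0.00942
  40–44: 5 × 0.000 × 0.937 = 0.00000
  45–49: 5 × 0.000 × 0.935 = 0.00000
Sum = 1.81853
NRR = 0.492 × 1.81853 = 0.89472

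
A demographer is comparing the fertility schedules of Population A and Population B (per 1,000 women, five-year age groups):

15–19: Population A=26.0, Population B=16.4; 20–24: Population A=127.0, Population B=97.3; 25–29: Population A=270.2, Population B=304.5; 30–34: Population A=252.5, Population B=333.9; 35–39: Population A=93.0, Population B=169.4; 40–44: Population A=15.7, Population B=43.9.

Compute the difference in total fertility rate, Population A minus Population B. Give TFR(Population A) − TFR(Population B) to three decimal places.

-0.905

Population A:
  Sum of ASFRs = 26.0 + 127.0 + 270.2 + 252.5 + 93.0 + 15.7 = 784.4
  TFR = 5 × 784.4 / 1000 = 3.922
Population B:
  Sum of ASFRs = 16.4 + 97.3 + 304.5 + 333.9 + 169.4 + 43.9 = 965.4
  TFR = 5 × 965.4 / 1000 = 4.827
Difference = 3.922 − 4.827 = -0.905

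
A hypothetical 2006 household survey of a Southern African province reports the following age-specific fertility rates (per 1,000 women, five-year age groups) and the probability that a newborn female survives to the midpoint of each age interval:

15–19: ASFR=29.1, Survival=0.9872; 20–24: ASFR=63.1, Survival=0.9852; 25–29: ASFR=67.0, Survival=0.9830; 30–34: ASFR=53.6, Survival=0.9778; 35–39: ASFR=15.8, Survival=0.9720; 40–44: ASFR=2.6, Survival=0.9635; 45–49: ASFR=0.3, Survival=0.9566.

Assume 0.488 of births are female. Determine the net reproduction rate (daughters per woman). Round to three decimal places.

Proportion female at birth = 0.488.
Survival-weighted fertility by age (5·fₓ·Sₓ):
  15–19: 5 × 29.1/1000 × 0.9872 = 0.14364
  20–24: 5 × 63.1/1000 × 0.9852 = 0.31083
  25–29: 5 × 67.0/1000 × 0.9830 = 0.32931
  30–34: 5 × 53.6/1000 × 0.9778 = 0.26205
  35–39: 5 × 15.8/1000 × 0.9720 = 0.07679
  40–44: 5 × 2.6/1000 × 0.9635 = 0.01253
  45–49: 5 × 0.3/1000 × 0.9566 = 0.00143
Sum = 1.13658
NRR = 0.488 × 1.13658 = 0.55465
With NRR below 1 the population is below replacement fertility.

0.555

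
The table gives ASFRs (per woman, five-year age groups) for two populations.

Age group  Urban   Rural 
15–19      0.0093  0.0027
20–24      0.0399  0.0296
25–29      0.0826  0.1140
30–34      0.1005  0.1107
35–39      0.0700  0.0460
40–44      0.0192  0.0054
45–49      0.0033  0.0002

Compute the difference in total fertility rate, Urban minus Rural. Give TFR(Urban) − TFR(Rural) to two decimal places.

Urban:
  Sum of ASFRs = 0.0093 + 0.0399 + 0.0826 + 0.1005 + 0.0700 + 0.0192 + 0.0033 = 0.3248
  TFR = 5 × 0.3248 = 1.624
Rural:
  Sum of ASFRs = 0.0027 + 0.0296 + 0.1140 + 0.1107 + 0.0460 + 0.0054 + 0.0002 = 0.3086
  TFR = 5 × 0.3086 = 1.543
Difference = 1.624 − 1.543 = 0.081

0.08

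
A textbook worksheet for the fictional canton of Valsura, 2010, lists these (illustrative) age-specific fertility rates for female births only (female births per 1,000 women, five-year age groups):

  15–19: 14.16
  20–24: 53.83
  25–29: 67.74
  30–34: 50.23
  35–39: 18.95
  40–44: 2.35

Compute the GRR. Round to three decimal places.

Sum of female ASFRs = 14.16 + 53.83 + 67.74 + 50.23 + 18.95 + 2.35 = 207.26
GRR = 5 × 207.26 / 1000 = 1.0363

1.036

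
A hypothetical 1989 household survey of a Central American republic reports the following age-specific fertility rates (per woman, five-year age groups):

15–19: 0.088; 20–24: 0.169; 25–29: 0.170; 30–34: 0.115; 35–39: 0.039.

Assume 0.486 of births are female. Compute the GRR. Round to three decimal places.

Proportion female at birth = 0.486.
Sum of ASFRs = 0.088 + 0.169 + 0.170 + 0.115 + 0.039 = 0.581
TFR = 5 × 0.581 = 2.905
GRR = 0.486 × 2.905 = 1.41183

1.412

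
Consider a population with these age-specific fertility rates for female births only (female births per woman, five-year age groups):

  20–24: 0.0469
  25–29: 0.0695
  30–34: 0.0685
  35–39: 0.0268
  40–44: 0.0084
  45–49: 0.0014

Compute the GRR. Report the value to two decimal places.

1.11

Sum of female ASFRs = 0.0469 + 0.0695 + 0.0685 + 0.0268 + 0.0084 + 0.0014 = 0.2215
GRR = 5 × 0.2215 = 1.1075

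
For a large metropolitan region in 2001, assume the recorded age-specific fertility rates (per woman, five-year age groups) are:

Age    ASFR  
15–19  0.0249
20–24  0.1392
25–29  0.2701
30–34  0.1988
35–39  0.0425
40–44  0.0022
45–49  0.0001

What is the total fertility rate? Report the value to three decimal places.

Sum of ASFRs = 0.0249 + 0.1392 + 0.2701 + 0.1988 + 0.0425 + 0.0022 + 0.0001 = 0.6778
TFR = 5 × 0.6778 = 3.389

3.389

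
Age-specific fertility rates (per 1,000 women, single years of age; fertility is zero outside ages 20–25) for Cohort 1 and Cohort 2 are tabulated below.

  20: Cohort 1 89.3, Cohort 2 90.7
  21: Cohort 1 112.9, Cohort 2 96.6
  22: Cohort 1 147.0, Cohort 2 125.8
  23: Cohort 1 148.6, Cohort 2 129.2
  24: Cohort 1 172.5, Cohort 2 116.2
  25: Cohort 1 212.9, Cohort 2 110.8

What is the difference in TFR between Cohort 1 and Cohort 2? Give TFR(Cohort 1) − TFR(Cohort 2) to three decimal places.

Cohort 1:
  Sum of ASFRs = 89.3 + 112.9 + 147.0 + 148.6 + 172.5 + 212.9 = 883.2
  TFR = 883.2 / 1000 = 0.8832
Cohort 2:
  Sum of ASFRs = 90.7 + 96.6 + 125.8 + 129.2 + 116.2 + 110.8 = 669.3
  TFR = 669.3 / 1000 = 0.6693
Difference = 0.8832 − 0.6693 = 0.2139

0.214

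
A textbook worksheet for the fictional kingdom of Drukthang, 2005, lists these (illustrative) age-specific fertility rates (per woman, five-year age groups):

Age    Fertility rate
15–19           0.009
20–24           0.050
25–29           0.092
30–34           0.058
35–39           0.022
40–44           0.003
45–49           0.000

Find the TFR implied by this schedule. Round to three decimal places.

1.170

Sum of ASFRs = 0.009 + 0.050 + 0.092 + 0.058 + 0.022 + 0.003 + 0.000 = 0.234
TFR = 5 × 0.234 = 1.17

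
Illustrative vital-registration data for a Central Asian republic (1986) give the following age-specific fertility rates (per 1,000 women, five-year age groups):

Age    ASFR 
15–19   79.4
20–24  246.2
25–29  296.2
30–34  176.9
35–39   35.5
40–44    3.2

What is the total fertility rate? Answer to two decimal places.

4.19

Sum of ASFRs = 79.4 + 246.2 + 296.2 + 176.9 + 35.5 + 3.2 = 837.4
TFR = 5 × 837.4 / 1000 = 4.187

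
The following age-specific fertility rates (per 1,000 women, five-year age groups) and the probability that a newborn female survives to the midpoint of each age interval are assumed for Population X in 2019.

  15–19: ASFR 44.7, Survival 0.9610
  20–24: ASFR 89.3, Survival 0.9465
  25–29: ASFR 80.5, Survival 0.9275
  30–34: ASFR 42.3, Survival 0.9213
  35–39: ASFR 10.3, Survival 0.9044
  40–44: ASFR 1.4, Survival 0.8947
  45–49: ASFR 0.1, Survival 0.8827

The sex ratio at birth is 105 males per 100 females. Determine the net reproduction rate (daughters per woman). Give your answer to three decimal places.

Proportion female at birth = 100 / (100 + 105) = 0.48780.
Each age group contributes 5 × ASFR × survival:
  15–19: 5 × 44.7/1000 × 0.9610 = 0.21478
  20–24: 5 × 89.3/1000 × 0.9465 = 0.42261
  25–29: 5 × 80.5/1000 × 0.9275 = 0.37332
  30–34: 5 × 42.3/1000 × 0.9213 = 0.19485
  35–39: 5 × 10.3/1000 × 0.9044 = 0.04658
  40–44: 5 × 1.4/1000 × 0.8947 = 0.00626
  45–49: 5 × 0.1/1000 × 0.8827 = 0.00044
Sum = 1.25884
NRR = 0.48780 × 1.25884 = 0.61406
An NRR under 1 implies long-run decline under these rates.

0.614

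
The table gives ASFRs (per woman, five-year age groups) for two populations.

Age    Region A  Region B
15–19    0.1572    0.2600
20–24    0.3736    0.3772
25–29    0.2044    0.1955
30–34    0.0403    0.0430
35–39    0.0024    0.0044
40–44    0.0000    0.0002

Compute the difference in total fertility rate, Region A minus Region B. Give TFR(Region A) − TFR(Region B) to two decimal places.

-0.51

Region A:
  Sum of ASFRs = 0.1572 + 0.3736 + 0.2044 + 0.0403 + 0.0024 + 0.0000 = 0.7779
  TFR = 5 × 0.7779 = 3.8895
Region B:
  Sum of ASFRs = 0.2600 + 0.3772 + 0.1955 + 0.0430 + 0.0044 + 0.0002 = 0.8803
  TFR = 5 × 0.8803 = 4.4015
Difference = 3.8895 − 4.4015 = -0.512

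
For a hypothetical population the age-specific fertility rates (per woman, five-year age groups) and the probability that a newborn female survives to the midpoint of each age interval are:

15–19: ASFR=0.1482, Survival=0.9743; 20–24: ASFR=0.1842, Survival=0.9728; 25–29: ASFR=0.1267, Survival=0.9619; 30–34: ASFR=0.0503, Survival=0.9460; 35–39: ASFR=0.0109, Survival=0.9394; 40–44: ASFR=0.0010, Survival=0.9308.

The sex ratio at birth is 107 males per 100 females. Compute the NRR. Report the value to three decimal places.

Proportion female at birth = 100 / (100 + 107) = 0.48309.
Survival-weighted fertility by age (5·fₓ·Sₓ):
  15–19: 5 × 0.1482 × 0.9743 = 0.72196
  20–24: 5 × 0.1842 × 0.9728 = 0.89595
  25–29: 5 × 0.1267 × 0.9619 = 0.60936
  30–34: 5 × 0.0503 × 0.9460 = 0.23792
  35–39: 5 × 0.0109 × 0.9394 = 0.05120
  40–44: 5 × 0.0010 × 0.9308 = 0.00465
Sum = 2.52104
NRR = 0.48309 × 2.52104 = 1.21789

1.218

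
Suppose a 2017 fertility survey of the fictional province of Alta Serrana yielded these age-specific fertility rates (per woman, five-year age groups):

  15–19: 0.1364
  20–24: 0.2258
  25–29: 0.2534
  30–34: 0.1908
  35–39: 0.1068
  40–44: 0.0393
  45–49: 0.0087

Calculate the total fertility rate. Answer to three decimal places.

Sum of ASFRs = 0.1364 + 0.2258 + 0.2534 + 0.1908 + 0.1068 + 0.0393 + 0.0087 = 0.9612
TFR = 5 × 0.9612 = 4.806

4.806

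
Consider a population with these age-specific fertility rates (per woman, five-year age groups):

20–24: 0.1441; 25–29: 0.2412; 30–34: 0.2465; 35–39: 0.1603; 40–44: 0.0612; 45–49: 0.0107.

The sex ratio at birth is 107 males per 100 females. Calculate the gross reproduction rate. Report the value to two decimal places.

2.09

Proportion female at birth = 100 / (100 + 107) = 0.48309.
Sum of ASFRs = 0.1441 + 0.2412 + 0.2465 + 0.1603 + 0.0612 + 0.0107 = 0.8640
TFR = 5 × 0.8640 = 4.32
GRR = 0.48309 × 4.32 = 2.08695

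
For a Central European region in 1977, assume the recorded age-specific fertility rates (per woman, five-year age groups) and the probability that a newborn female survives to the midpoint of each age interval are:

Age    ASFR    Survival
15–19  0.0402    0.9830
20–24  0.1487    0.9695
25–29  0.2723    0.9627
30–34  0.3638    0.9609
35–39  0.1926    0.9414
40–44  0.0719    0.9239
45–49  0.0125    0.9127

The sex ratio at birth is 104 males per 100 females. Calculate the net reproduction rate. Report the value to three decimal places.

2.585

Proportion female at birth = 100 / (100 + 104) = 0.49020.
Survival-weighted fertility by age (5·fₓ·Sₓ):
  15–19: 5 × 0.0402 × 0.9830 = 0.19758
  20–24: 5 × 0.1487 × 0.9695 = 0.72082
  25–29: 5 × 0.2723 × 0.9627 = 1.31072
  30–34: 5 × 0.3638 × 0.9609 = 1.74788
  35–39: 5 × 0.1926 × 0.9414 = 0.90657
  40–44: 5 × 0.0719 × 0.9239 = 0.33214
  45–49: 5 × 0.0125 × 0.9127 = 0.05704
Sum = 5.27275
NRR = 0.49020 × 5.27275 = 2.58470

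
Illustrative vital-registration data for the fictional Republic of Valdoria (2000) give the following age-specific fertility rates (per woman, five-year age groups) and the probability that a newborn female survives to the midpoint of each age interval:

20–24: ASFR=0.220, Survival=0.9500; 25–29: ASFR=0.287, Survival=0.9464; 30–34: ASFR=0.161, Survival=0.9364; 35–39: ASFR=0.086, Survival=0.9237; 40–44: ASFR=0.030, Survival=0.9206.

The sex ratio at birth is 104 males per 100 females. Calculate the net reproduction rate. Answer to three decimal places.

1.810

Proportion female at birth = 100 / (100 + 104) = 0.49020.
Per-age-group product (5 × ASFR × survival probability):
  20–24: 5 × 0.220 × 0.9500 = 1.04500
  25–29: 5 × 0.287 × 0.9464 = 1.35808
  30–34: 5 × 0.161 × 0.9364 = 0.75380
  35–39: 5 × 0.086 × 0.9237 = 0.39719
  40–44: 5 × 0.030 × 0.9206 = 0.13809
Sum = 3.69216
NRR = 0.49020 × 3.69216 = 1.80990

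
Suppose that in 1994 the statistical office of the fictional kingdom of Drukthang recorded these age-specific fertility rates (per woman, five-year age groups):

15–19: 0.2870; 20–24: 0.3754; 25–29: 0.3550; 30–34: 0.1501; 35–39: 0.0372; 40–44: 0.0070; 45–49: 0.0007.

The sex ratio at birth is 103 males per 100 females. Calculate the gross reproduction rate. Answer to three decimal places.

Proportion female at birth = 100 / (100 + 103) = 0.49261.
Sum of ASFRs = 0.2870 + 0.3754 + 0.3550 + 0.1501 + 0.0372 + 0.0070 + 0.0007 = 1.2124
TFR = 5 × 1.2124 = 6.062
GRR = 0.49261 × 6.062 = 2.98620

2.986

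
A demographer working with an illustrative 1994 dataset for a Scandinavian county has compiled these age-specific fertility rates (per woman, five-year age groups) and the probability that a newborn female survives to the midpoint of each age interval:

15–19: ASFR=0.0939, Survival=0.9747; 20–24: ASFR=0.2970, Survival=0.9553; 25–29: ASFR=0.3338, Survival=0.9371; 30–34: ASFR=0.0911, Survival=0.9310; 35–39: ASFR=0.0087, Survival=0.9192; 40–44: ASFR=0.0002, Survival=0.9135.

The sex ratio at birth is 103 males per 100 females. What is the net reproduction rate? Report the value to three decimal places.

Proportion female at birth = 100 / (100 + 103) = 0.49261.
Each age group contributes 5 × ASFR × survival:
  15–19: 5 × 0.0939 × 0.9747 = 0.45762
  20–24: 5 × 0.2970 × 0.9553 = 1.41862
  25–29: 5 × 0.3338 × 0.9371 = 1.56402
  30–34: 5 × 0.0911 × 0.9310 = 0.42407
  35–39: 5 × 0.0087 × 0.9192 = 0.03999
  40–44: 5 × 0.0002 × 0.9135 = 0.00091
Sum = 3.90523
NRR = 0.49261 × 3.90523 = 1.92376

1.924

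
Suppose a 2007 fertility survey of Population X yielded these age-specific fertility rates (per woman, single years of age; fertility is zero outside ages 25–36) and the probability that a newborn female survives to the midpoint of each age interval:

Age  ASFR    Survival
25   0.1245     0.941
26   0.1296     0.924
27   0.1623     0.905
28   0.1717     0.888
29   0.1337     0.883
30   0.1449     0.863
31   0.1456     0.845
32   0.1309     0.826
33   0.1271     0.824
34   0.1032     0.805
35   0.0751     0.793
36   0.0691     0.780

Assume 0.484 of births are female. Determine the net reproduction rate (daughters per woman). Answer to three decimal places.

0.635

Proportion female at birth = 0.484.
Weighting each age-specific rate by interval width and survival:
  25: 1 × 0.1245 × 0.941 = 0.11715
  26: 1 × 0.1296 × 0.924 = 0.11975
  27: 1 × 0.1623 × 0.905 = 0.14688
  28: 1 × 0.1717 × 0.888 = 0.15247
  29: 1 × 0.1337 × 0.883 = 0.11806
  30: 1 × 0.1449 × 0.863 = 0.12505
  31: 1 × 0.1456 × 0.845 = 0.12303
  32: 1 × 0.1309 × 0.826 = 0.10812
  33: 1 × 0.1271 × 0.824 = 0.10473
  34: 1 × 0.1032 × 0.805 = 0.08308
  35: 1 × 0.0751 × 0.793 = 0.05955
  36: 1 × 0.0691 × 0.780 = 0.05390
Sum = 1.31177
NRR = 0.484 × 1.31177 = 0.63490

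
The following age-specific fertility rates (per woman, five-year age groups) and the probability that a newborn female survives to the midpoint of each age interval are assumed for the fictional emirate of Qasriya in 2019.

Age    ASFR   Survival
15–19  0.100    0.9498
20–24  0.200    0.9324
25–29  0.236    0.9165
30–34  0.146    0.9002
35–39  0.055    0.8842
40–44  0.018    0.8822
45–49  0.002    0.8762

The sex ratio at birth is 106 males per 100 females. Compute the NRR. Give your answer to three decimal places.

1.688

Proportion female at birth = 100 / (100 + 106) = 0.48544.
Per-age-group product (5 × ASFR × survival probability):
  15–19: 5 × 0.100 × 0.9498 = 0.47490
  20–24: 5 × 0.200 × 0.9324 = 0.93240
  25–29: 5 × 0.236 × 0.9165 = 1.08147
  30–34: 5 × 0.146 × 0.9002 = 0.65715
  35–39: 5 × 0.055 × 0.8842 = 0.24316
  40–44: 5 × 0.018 × 0.8822 = 0.07940
  45–49: 5 × 0.002 × 0.8762 = 0.00876
Sum = 3.47724
NRR = 0.48544 × 3.47724 = 1.68799
With NRR above 1 the population is above replacement fertility.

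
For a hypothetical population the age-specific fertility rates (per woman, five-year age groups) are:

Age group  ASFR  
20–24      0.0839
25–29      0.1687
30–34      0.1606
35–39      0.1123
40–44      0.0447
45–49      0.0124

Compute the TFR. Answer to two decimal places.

Sum of ASFRs = 0.0839 + 0.1687 + 0.1606 + 0.1123 + 0.0447 + 0.0124 = 0.5826
TFR = 5 × 0.5826 = 2.913

2.91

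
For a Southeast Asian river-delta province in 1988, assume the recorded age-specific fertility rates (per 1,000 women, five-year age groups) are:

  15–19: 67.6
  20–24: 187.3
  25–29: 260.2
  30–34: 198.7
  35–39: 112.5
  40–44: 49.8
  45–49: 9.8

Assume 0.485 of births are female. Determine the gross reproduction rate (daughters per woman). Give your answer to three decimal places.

Proportion female at birth = 0.485.
Sum of ASFRs = 67.6 + 187.3 + 260.2 + 198.7 + 112.5 + 49.8 + 9.8 = 885.9
TFR = 5 × 885.9 / 1000 = 4.4295
GRR = 0.485 × 4.4295 = 2.14831

2.148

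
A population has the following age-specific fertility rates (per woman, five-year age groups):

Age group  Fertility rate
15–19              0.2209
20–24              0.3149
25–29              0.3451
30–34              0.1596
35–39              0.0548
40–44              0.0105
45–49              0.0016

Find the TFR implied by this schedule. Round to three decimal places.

5.537

Sum of ASFRs = 0.2209 + 0.3149 + 0.3451 + 0.1596 + 0.0548 + 0.0105 + 0.0016 = 1.1074
TFR = 5 × 1.1074 = 5.537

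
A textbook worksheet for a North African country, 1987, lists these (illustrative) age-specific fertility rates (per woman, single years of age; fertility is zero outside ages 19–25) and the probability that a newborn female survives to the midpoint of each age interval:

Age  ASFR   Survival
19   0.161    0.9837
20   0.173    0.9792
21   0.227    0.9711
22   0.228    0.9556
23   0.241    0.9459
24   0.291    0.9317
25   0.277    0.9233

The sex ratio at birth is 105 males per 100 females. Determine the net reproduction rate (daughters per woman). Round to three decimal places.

0.742

Proportion female at birth = 100 / (100 + 105) = 0.48780.
Each age group contributes 1 × ASFR × survival:
  19: 1 × 0.161 × 0.9837 = 0.15838
  20: 1 × 0.173 × 0.9792 = 0.16940
  21: 1 × 0.227 × 0.9711 = 0.22044
  22: 1 × 0.228 × 0.9556 = 0.21788
  23: 1 × 0.241 × 0.9459 = 0.22796
  24: 1 × 0.291 × 0.9317 = 0.27112
  25: 1 × 0.277 × 0.9233 = 0.25575
Sum = 1.52093
NRR = 0.48780 × 1.52093 = 0.74191
NRR < 1, so the cohort does not fully replace itself.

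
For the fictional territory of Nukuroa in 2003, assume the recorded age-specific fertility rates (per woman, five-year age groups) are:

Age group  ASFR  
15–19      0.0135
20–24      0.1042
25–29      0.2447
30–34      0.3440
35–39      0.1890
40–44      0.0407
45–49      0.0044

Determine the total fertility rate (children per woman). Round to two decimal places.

Sum of ASFRs = 0.0135 + 0.1042 + 0.2447 + 0.3440 + 0.1890 + 0.0407 + 0.0044 = 0.9405
TFR = 5 × 0.9405 = 4.7025

4.70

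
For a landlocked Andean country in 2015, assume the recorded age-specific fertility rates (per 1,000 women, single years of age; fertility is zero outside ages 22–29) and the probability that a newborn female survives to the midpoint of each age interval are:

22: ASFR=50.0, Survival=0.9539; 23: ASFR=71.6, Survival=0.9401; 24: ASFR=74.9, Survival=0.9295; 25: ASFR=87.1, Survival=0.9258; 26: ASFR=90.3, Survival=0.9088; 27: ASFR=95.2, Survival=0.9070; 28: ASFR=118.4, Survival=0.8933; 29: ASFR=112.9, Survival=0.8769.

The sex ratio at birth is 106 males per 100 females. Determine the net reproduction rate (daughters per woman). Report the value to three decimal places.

0.310

Proportion female at birth = 100 / (100 + 106) = 0.48544.
Weighting each age-specific rate by interval width and survival:
  22: 1 × 50.0/1000 × 0.9539 = 0.04770
  23: 1 × 71.6/1000 × 0.9401 = 0.06731
  24: 1 × 74.9/1000 × 0.9295 = 0.06962
  25: 1 × 87.1/1000 × 0.9258 = 0.08064
  26: 1 × 90.3/1000 × 0.9088 = 0.08206
  27: 1 × 95.2/1000 × 0.9070 = 0.08635
  28: 1 × 118.4/1000 × 0.8933 = 0.10577
  29: 1 × 112.9/1000 × 0.8769 = 0.09900
Sum = 0.63845
NRR = 0.48544 × 0.63845 = 0.30993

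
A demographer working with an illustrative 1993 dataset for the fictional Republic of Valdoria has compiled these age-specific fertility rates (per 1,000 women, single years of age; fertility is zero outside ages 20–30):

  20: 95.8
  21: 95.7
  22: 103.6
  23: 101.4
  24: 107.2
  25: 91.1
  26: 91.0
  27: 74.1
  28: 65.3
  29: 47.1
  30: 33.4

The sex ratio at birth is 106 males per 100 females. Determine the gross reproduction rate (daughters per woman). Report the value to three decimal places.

0.440

Proportion female at birth = 100 / (100 + 106) = 0.48544.
Sum of ASFRs = 95.8 + 95.7 + 103.6 + 101.4 + 107.2 + 91.1 + 91.0 + 74.1 + 65.3 + 47.1 + 33.4 = 905.7
TFR = 905.7 / 1000 = 0.9057
GRR = 0.48544 × 0.9057 = 0.43966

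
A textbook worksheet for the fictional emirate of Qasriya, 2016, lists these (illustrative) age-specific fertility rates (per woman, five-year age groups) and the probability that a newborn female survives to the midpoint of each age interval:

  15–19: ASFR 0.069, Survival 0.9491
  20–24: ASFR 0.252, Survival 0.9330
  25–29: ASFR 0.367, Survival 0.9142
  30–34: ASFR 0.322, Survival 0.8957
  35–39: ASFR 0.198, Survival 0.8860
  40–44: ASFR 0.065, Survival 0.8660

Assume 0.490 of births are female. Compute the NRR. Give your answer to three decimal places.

2.833

Proportion female at birth = 0.490.
Each age group contributes 5 × ASFR × survival:
  15–19: 5 × 0.069 × 0.9491 = 0.32744
  20–24: 5 × 0.252 × 0.9330 = 1.17558
  25–29: 5 × 0.367 × 0.9142 = 1.67756
  30–34: 5 × 0.322 × 0.8957 = 1.44208
  35–39: 5 × 0.198 × 0.8860 = 0.87714
  40–44: 5 × 0.065 × 0.8660 = 0.28145
Sum = 5.78125
NRR = 0.490 × 5.78125 = 2.83281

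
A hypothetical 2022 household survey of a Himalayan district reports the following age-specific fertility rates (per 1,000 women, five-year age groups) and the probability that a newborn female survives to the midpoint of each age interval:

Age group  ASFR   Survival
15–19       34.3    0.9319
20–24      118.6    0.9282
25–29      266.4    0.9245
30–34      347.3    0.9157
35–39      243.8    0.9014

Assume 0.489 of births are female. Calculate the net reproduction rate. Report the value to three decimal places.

Proportion female at birth = 0.489.
Survival-weighted fertility by age (5·fₓ·Sₓ):
  15–19: 5 × 34.3/1000 × 0.9319 = 0.15982
  20–24: 5 × 118.6/1000 × 0.9282 = 0.55042
  25–29: 5 × 266.4/1000 × 0.9245 = 1.23143
  30–34: 5 × 347.3/1000 × 0.9157 = 1.59011
  35–39: 5 × 243.8/1000 × 0.9014 = 1.09881
Sum = 4.63059
NRR = 0.489 × 4.63059 = 2.26436

2.264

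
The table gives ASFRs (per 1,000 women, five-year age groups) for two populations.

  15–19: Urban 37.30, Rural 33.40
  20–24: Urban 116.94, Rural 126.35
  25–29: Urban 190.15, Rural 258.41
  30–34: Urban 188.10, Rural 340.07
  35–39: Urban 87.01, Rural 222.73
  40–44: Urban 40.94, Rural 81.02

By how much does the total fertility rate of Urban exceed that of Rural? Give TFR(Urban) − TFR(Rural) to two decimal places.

-2.01

Urban:
  Sum of ASFRs = 37.30 + 116.94 + 190.15 + 188.10 + 87.01 + 40.94 = 660.44
  TFR = 5 × 660.44 / 1000 = 3.3022
Rural:
  Sum of ASFRs = 33.40 + 126.35 + 258.41 + 340.07 + 222.73 + 81.02 = 1061.98
  TFR = 5 × 1061.98 / 1000 = 5.3099
Difference = 3.3022 − 5.3099 = -2.0077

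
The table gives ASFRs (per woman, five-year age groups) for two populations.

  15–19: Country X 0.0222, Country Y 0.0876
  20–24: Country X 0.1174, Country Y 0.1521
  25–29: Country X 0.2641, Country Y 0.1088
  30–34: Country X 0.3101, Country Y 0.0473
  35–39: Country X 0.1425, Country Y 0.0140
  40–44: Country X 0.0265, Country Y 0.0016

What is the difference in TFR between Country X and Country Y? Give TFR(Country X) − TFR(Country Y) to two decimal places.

Country X:
  Sum of ASFRs = 0.0222 + 0.1174 + 0.2641 + 0.3101 + 0.1425 + 0.0265 = 0.8828
  TFR = 5 × 0.8828 = 4.414
Country Y:
  Sum of ASFRs = 0.0876 + 0.1521 + 0.1088 + 0.0473 + 0.0140 + 0.0016 = 0.4114
  TFR = 5 × 0.4114 = 2.057
Difference = 4.414 − 2.057 = 2.357

2.36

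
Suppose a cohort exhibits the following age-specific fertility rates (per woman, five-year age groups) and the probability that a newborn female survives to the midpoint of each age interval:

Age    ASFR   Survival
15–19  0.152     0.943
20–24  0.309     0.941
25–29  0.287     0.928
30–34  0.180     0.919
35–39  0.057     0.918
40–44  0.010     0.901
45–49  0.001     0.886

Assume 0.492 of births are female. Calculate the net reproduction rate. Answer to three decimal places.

Proportion female at birth = 0.492.
Per-age-group product (5 × ASFR × survival probability):
  15–19: 5 × 0.152 × 0.943 = 0.71668
  20–24: 5 × 0.309 × 0.941 = 1.45385
  25–29: 5 × 0.287 × 0.928 = 1.33168
  30–34: 5 × 0.180 × 0.919 = 0.82710
  35–39: 5 × 0.057 × 0.918 = 0.26163
  40–44: 5 × 0.010 × 0.901 = 0.04505
  45–49: 5 × 0.001 × 0.886 = 0.00443
Sum = 4.64042
NRR = 0.492 × 4.64042 = 2.28309

2.283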